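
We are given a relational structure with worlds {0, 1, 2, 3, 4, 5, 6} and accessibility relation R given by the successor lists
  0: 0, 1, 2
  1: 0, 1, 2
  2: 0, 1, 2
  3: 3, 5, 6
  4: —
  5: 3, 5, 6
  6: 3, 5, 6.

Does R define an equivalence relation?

No

Reflexive: no — 4 is not related to itself.
Symmetric: yes — every pair in R has its reverse in R.
Transitive: yes — every two-step R-path is closed by a direct edge.
So R is not an equivalence relation.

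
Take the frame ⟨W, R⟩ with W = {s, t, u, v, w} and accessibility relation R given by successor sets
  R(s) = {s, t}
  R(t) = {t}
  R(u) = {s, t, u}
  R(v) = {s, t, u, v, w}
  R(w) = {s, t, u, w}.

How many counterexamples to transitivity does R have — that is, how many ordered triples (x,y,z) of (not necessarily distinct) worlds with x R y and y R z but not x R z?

R is transitive; there are no such tuples.

0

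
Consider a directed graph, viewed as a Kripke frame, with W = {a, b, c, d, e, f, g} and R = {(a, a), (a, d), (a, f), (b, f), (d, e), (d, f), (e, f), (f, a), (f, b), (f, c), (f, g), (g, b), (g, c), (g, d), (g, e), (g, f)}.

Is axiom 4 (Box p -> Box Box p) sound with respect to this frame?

The schema 4 characterises exactly the transitive frames.
Transitive: no — a R d and d R e, but not a R e.

No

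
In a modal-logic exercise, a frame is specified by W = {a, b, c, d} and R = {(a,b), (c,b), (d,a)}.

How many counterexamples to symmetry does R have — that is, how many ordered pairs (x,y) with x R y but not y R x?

Enumerating: (a,b), (c,b), (d,a).

3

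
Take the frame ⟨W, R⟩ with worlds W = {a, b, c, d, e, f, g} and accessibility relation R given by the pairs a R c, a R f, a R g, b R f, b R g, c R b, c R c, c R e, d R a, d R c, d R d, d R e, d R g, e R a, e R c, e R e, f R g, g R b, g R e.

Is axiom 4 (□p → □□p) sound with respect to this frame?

No

By correspondence theory, 4 is valid on a frame iff R is transitive.
Transitive: no — a R c and c R b, but not a R b.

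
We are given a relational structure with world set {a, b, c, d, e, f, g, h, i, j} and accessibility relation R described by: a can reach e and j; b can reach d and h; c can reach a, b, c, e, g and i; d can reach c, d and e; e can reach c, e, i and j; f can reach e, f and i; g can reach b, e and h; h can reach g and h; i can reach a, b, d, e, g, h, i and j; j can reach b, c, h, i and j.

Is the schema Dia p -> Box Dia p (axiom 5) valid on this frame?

No

Axiom 5 corresponds to the accessibility relation being Euclidean.
Euclidean: no — a R j and a R e, but not j R e.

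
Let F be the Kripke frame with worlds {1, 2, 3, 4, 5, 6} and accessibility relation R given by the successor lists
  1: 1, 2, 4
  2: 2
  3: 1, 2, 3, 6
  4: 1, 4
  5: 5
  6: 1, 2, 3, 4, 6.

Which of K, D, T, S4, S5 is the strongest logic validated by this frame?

Serial (axiom D): yes — every world has a successor (e.g. 1 R 1).
Reflexive (axiom T): yes — every world is R-related to itself.
Transitive (axiom 4): no — 3 R 1 and 1 R 4, but not 3 R 4.
Euclidean (axiom 5): no — 1 R 2 and 1 R 4, but not 2 R 4.
So F validates K, D, T; S4 would additionally require R to be transitive. The strongest is T.

T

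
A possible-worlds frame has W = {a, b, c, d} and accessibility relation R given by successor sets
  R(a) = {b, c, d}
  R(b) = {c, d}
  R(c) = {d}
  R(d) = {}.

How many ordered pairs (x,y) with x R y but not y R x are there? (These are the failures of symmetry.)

6

Enumerating: (a,b), (a,c), (a,d), (b,c), (b,d), (c,d).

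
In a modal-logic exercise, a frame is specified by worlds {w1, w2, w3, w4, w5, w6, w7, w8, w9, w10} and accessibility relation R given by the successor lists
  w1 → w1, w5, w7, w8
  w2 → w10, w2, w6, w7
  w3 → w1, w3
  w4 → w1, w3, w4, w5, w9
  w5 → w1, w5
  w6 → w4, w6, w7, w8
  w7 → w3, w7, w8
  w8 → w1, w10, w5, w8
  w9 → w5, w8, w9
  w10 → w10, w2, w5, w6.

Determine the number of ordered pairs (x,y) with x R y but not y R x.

Enumerating: (w1,w7), (w10,w5), (w10,w6), (w2,w6), (w2,w7), (w3,w1), (w4,w1), (w4,w3), (w4,w5), (w4,w9), (w6,w4), (w6,w7), … and 7 more.
Total: 19.

19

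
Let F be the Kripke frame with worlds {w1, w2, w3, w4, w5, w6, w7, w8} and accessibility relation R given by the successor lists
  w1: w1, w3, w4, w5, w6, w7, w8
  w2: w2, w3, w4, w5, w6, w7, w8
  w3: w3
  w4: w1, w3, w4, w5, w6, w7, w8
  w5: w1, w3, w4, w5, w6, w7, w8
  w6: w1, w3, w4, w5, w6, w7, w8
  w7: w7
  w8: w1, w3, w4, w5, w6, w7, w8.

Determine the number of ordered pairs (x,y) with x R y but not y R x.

Enumerating: (w1,w3), (w1,w7), (w2,w3), (w2,w4), (w2,w5), (w2,w6), (w2,w7), (w2,w8), (w4,w3), (w4,w7), (w5,w3), (w5,w7), (w6,w3), (w6,w7), (w8,w3), (w8,w7).

16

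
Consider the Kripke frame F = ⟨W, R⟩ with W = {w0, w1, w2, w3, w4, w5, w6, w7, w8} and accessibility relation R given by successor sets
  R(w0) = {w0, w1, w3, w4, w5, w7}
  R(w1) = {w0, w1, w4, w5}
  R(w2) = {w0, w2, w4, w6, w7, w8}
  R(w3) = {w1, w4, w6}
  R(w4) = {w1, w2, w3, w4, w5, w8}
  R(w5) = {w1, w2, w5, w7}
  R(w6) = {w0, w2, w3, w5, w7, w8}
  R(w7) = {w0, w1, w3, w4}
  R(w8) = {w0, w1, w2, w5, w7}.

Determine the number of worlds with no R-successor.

0

R is serial; there are no such worlds.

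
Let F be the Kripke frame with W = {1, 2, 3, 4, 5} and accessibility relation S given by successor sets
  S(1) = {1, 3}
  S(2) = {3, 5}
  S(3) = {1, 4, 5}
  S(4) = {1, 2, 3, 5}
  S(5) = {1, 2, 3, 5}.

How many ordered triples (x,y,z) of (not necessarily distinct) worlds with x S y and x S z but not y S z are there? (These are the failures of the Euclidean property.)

18

Enumerating: (1,3,3), (2,3,3), (3,1,4), (3,1,5), (3,4,4), (3,5,4), (4,1,2), (4,1,5), (4,2,1), (4,2,2), (4,3,2), (4,3,3), (5,1,2), (5,1,5), (5,2,1), (5,2,2), (5,3,2), (5,3,3).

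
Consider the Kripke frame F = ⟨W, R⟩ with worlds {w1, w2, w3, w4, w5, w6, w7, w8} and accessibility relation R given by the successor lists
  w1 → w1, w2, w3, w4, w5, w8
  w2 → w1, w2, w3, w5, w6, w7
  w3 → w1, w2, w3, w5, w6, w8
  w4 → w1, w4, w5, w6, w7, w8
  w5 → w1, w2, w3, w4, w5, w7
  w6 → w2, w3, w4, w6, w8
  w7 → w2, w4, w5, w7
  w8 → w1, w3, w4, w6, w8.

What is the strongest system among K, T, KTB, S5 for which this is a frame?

Reflexive (axiom T): yes — every world is R-related to itself.
Symmetric (axiom B): yes — every pair in R has its reverse in R.
Euclidean (axiom 5): no — w1 R w2 and w1 R w4, but not w2 R w4.
So F validates K, T, KTB; S5 would additionally require R to be Euclidean. The strongest is KTB.

KTB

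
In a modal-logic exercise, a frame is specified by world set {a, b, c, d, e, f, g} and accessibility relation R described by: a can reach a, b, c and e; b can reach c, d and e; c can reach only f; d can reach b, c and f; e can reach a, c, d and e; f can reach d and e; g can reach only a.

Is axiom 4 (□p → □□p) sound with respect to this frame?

The schema 4 characterises exactly the transitive frames.
Transitive: no — a R b and b R d, but not a R d.

No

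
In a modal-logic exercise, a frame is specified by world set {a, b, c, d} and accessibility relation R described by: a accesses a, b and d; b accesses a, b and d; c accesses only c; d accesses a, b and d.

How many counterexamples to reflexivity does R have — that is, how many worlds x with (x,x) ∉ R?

R is reflexive; there are no such worlds.

0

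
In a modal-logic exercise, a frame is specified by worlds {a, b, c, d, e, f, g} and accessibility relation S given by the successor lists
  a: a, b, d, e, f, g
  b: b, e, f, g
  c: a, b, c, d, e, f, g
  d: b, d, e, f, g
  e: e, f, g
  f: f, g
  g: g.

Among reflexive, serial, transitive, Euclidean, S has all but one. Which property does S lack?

Reflexive: yes — every world is S-related to itself.
Serial: yes — every world has a successor (e.g. a S a).
Transitive: yes — every two-step S-path is closed by a direct edge.
Euclidean: no — a S b and a S d, but not b S d.
Only Euclidean fails.

Euclidean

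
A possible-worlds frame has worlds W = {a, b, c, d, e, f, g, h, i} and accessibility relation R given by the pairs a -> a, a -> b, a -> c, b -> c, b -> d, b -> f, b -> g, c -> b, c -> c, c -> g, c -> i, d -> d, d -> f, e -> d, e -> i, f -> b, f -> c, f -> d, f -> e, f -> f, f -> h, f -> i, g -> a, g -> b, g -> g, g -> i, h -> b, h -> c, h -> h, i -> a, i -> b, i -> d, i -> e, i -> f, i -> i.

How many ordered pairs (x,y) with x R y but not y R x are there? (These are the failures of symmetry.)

16

Enumerating: (a,b), (a,c), (b,d), (c,g), (c,i), (e,d), (f,c), (f,e), (f,h), (g,a), (g,i), (h,b), (h,c), (i,a), (i,b), (i,d).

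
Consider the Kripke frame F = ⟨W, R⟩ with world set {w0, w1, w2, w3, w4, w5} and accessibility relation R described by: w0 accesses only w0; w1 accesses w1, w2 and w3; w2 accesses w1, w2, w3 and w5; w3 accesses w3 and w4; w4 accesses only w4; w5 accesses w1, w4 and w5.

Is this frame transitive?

No

Transitive: no — w1 R w2 and w2 R w5, but not w1 R w5.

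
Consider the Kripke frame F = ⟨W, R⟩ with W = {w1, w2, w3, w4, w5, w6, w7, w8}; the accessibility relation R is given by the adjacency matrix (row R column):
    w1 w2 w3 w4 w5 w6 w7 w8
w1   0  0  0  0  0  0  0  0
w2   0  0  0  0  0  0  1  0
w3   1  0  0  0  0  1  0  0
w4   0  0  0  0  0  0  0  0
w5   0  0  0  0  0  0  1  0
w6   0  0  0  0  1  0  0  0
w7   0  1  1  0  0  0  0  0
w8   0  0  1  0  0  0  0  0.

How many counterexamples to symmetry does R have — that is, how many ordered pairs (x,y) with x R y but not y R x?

Enumerating: (w3,w1), (w3,w6), (w5,w7), (w6,w5), (w7,w3), (w8,w3).

6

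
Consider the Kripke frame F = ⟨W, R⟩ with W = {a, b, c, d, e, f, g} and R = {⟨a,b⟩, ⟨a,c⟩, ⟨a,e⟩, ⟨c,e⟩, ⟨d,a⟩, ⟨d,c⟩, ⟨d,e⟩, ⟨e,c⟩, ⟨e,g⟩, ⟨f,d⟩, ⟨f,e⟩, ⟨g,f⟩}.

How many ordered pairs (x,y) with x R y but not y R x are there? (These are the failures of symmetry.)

Enumerating: (a,b), (a,c), (a,e), (d,a), (d,c), (d,e), (e,g), (f,d), (f,e), (g,f).

10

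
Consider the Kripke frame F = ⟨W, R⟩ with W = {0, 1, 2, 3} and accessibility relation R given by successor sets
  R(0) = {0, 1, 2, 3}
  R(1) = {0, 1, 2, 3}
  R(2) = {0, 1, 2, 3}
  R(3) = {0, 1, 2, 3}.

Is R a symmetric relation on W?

Symmetric: yes — every pair in R has its reverse in R.

Yes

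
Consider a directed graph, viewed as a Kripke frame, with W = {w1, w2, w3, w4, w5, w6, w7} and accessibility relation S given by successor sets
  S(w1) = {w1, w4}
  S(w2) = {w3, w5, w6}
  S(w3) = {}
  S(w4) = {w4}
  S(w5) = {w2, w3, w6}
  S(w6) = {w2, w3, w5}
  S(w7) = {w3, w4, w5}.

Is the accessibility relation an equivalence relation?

Reflexive: no — w2 is not related to itself.
Symmetric: no — w1 S w4 but not w4 S w1.
Transitive: no — w7 S w5 and w5 S w2, but not w7 S w2.
So S is not an equivalence relation.

No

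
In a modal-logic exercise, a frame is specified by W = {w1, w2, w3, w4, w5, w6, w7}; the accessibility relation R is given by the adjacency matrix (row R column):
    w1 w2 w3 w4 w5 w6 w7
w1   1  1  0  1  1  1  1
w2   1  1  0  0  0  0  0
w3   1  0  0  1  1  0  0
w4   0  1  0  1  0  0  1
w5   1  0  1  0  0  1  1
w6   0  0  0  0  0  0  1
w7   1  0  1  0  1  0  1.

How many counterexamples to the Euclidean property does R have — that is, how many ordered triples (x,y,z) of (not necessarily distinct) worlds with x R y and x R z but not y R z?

Enumerating: (w1,w2,w4), (w1,w2,w5), (w1,w2,w6), (w1,w2,w7), (w1,w4,w1), (w1,w4,w5), (w1,w4,w6), (w1,w5,w2), (w1,w5,w4), (w1,w5,w5), (w1,w6,w1), (w1,w6,w2), … and 26 more.
Total: 38.

38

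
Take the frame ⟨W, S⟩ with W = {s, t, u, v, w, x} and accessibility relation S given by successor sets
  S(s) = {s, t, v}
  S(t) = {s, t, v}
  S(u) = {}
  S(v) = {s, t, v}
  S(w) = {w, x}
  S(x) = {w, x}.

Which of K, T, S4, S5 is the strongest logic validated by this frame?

Reflexive (axiom T): no — u is not related to itself.
Transitive (axiom 4): yes — every two-step S-path is closed by a direct edge.
Euclidean (axiom 5): yes — any two successors of a common world are S-related.
So F validates K; T would additionally require S to be reflexive. The strongest is K.

K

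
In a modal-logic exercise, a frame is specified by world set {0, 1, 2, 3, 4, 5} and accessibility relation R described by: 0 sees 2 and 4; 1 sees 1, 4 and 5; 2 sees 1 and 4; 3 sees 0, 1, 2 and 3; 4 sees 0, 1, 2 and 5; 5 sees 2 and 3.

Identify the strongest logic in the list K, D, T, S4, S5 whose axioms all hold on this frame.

Serial (axiom D): yes — every world has a successor (e.g. 0 R 2).
Reflexive (axiom T): no — 0 is not related to itself.
Transitive (axiom 4): no — 0 R 2 and 2 R 1, but not 0 R 1.
Euclidean (axiom 5): no — 1 R 5 and 1 R 4, but not 5 R 4.
So F validates K, D; T would additionally require R to be reflexive. The strongest is D.

D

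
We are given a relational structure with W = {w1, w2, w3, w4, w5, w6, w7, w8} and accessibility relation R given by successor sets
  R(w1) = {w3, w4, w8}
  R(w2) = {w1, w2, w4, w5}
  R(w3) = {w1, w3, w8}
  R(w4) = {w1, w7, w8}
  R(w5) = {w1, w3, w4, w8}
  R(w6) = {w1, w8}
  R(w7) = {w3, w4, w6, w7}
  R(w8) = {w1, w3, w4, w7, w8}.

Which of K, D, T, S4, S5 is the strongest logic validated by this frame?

D

Serial (axiom D): yes — every world has a successor (e.g. w1 R w3).
Reflexive (axiom T): no — w1 is not related to itself.
Transitive (axiom 4): no — w1 R w4 and w4 R w7, but not w1 R w7.
Euclidean (axiom 5): no — w1 R w3 and w1 R w4, but not w3 R w4.
So F validates K, D; T would additionally require R to be reflexive. The strongest is D.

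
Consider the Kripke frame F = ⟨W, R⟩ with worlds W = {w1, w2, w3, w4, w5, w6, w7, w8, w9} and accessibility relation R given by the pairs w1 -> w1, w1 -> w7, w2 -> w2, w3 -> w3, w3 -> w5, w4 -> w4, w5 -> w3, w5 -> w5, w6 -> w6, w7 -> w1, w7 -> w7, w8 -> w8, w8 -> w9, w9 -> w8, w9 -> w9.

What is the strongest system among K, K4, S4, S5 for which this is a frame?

S5

Transitive (axiom 4): yes — every two-step R-path is closed by a direct edge.
Reflexive (axiom T): yes — every world is R-related to itself.
Euclidean (axiom 5): yes — any two successors of a common world are R-related.
So F validates K, K4, S4, S5. The strongest is S5.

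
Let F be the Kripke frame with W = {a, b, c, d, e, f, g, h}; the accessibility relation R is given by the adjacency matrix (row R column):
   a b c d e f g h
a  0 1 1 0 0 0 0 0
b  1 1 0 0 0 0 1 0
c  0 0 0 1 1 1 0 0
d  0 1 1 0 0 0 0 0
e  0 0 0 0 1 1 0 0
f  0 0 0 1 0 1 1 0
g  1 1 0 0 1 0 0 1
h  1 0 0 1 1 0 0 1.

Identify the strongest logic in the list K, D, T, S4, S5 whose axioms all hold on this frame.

Serial (axiom D): yes — every world has a successor (e.g. a R b).
Reflexive (axiom T): no — a is not related to itself.
Transitive (axiom 4): no — a R b and b R g, but not a R g.
Euclidean (axiom 5): no — a R b and a R c, but not b R c.
So F validates K, D; T would additionally require R to be reflexive. The strongest is D.

D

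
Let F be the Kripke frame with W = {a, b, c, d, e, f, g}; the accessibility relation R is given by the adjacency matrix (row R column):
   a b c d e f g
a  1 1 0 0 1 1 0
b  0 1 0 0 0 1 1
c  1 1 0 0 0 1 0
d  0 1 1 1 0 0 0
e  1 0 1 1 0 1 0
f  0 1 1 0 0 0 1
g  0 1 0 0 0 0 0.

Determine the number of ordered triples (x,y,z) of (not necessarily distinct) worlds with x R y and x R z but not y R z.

Enumerating: (a,b,a), (a,b,e), (a,e,b), (a,e,e), (a,f,a), (a,f,e), (a,f,f), (b,f,f), (b,g,f), (b,g,g), (c,b,a), (c,f,a), … and 19 more.
Total: 31.

31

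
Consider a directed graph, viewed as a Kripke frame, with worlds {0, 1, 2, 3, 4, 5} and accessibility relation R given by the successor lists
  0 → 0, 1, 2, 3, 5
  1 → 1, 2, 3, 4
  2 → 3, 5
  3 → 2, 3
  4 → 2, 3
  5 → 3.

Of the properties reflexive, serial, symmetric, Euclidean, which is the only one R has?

Reflexive: no — 2 is not related to itself.
Serial: yes — every world has a successor (e.g. 0 R 0).
Symmetric: no — 0 R 1 but not 1 R 0.
Euclidean: no — 0 R 1 and 0 R 5, but not 1 R 5.
Only serial holds.

serial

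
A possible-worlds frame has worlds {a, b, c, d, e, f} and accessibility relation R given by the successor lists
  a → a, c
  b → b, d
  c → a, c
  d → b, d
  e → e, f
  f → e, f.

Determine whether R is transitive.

Yes

Transitive: yes — every two-step R-path is closed by a direct edge.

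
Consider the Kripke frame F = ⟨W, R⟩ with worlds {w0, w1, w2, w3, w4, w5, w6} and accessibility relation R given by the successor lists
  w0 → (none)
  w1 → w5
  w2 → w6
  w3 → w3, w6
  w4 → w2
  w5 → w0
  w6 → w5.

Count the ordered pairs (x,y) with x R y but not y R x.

Enumerating: (w1,w5), (w2,w6), (w3,w6), (w4,w2), (w5,w0), (w6,w5).

6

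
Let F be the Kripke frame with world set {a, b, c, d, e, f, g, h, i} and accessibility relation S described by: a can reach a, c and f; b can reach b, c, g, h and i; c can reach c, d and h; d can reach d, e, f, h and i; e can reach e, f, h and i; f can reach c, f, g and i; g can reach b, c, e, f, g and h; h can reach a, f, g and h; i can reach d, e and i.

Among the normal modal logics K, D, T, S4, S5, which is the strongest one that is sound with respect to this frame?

T

Serial (axiom D): yes — every world has a successor (e.g. a S a).
Reflexive (axiom T): yes — every world is S-related to itself.
Transitive (axiom 4): no — a S c and c S d, but not a S d.
Euclidean (axiom 5): no — a S c and a S f, but not c S f.
So F validates K, D, T; S4 would additionally require S to be transitive. The strongest is T.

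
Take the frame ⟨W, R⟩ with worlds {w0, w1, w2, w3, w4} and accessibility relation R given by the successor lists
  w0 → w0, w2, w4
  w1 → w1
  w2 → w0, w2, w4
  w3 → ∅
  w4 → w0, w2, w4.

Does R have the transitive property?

Yes

Transitive: yes — every two-step R-path is closed by a direct edge.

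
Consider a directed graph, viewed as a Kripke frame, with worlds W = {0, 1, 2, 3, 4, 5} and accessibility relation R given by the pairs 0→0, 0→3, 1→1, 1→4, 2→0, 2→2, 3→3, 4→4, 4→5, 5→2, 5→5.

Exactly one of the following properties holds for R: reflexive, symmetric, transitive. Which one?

Reflexive: yes — every world is R-related to itself.
Symmetric: no — 0 R 3 but not 3 R 0.
Transitive: no — 1 R 4 and 4 R 5, but not 1 R 5.
Only reflexive holds.

reflexive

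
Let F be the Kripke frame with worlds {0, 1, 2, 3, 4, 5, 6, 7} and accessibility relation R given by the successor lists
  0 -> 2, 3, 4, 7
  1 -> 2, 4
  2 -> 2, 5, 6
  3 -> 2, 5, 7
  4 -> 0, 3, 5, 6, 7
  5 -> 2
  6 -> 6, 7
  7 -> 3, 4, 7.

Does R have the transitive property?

No

Transitive: no — 0 R 2 and 2 R 5, but not 0 R 5.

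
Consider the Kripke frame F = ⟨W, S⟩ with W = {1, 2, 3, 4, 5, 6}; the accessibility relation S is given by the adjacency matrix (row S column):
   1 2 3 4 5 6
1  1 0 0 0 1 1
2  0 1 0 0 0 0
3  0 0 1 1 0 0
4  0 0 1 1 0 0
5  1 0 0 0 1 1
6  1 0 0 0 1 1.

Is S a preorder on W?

Reflexive: yes — every world is S-related to itself.
Transitive: yes — every two-step S-path is closed by a direct edge.
So S is a preorder.

Yes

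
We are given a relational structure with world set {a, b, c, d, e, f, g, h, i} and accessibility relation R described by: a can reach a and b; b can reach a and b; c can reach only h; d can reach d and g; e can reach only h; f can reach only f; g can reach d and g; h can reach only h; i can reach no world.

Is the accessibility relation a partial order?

No

Reflexive: no — c is not related to itself.
Transitive: yes — every two-step R-path is closed by a direct edge.
Antisymmetric: no — a R b and b R a with a ≠ b.
So R is not a partial order.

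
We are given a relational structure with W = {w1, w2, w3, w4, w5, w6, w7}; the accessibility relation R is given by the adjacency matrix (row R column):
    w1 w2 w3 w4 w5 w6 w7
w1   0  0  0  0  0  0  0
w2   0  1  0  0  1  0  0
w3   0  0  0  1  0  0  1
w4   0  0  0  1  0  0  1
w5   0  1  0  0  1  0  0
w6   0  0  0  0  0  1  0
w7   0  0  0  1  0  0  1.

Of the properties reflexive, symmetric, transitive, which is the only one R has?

Reflexive: no — w1 is not related to itself.
Symmetric: no — w3 R w4 but not w4 R w3.
Transitive: yes — every two-step R-path is closed by a direct edge.
Only transitive holds.

transitive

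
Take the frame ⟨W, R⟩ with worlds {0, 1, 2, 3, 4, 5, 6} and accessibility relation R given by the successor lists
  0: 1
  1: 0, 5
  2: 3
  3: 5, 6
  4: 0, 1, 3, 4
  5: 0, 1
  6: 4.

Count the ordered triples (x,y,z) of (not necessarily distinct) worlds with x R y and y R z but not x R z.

Enumerating: (0,1,0), (0,1,5), (1,0,1), (1,5,1), (2,3,5), (2,3,6), (3,5,0), (3,5,1), (3,6,4), (4,1,5), (4,3,5), (4,3,6), (5,1,5), (6,4,0), (6,4,1), (6,4,3).

16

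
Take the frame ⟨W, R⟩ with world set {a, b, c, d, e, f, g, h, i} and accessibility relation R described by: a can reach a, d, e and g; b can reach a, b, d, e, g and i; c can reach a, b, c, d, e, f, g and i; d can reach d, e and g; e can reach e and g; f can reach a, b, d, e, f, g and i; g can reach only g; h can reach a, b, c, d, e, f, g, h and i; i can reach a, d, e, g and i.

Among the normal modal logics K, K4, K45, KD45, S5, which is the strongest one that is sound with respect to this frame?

K4

Transitive (axiom 4): yes — every two-step R-path is closed by a direct edge.
Euclidean (axiom 5): no — a R e and a R d, but not e R d.
Serial (axiom D): yes — every world has a successor (e.g. a R a).
Reflexive (axiom T): yes — every world is R-related to itself.
So F validates K, K4; K45 would additionally require R to be Euclidean. The strongest is K4.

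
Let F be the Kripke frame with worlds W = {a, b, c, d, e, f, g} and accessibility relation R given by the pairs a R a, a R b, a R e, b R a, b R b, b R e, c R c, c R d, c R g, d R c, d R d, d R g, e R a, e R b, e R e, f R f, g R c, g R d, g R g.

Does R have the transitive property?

Yes

Transitive: yes — every two-step R-path is closed by a direct edge.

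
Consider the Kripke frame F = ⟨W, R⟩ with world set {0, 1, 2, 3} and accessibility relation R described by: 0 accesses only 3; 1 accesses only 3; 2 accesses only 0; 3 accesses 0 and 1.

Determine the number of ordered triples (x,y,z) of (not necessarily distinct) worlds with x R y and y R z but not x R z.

Enumerating: (0,3,0), (0,3,1), (1,3,0), (1,3,1), (2,0,3), (3,0,3), (3,1,3).

7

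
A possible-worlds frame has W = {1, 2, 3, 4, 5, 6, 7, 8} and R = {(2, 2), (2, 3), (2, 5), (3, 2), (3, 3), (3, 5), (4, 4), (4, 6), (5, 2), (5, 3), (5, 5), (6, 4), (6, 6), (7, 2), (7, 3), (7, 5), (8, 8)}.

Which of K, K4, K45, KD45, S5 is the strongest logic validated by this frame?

K45

Transitive (axiom 4): yes — every two-step R-path is closed by a direct edge.
Euclidean (axiom 5): yes — any two successors of a common world are R-related.
Serial (axiom D): no — 1 has no R-successor.
Reflexive (axiom T): no — 1 is not related to itself.
So F validates K, K4, K45; KD45 would additionally require R to be serial. The strongest is K45.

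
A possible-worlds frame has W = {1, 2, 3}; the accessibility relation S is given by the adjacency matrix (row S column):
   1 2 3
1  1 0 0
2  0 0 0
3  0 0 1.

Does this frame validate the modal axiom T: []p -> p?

By correspondence theory, T is valid on a frame iff S is reflexive.
Reflexive: no — 2 is not related to itself.

No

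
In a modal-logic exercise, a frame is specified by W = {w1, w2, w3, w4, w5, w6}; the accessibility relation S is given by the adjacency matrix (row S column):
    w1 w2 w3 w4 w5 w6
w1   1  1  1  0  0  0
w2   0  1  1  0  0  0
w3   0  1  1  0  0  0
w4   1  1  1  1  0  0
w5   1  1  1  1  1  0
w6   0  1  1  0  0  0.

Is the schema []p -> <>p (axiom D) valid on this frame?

Axiom D corresponds to the accessibility relation being serial.
Serial: yes — every world has a successor (e.g. w1 S w1).

Yes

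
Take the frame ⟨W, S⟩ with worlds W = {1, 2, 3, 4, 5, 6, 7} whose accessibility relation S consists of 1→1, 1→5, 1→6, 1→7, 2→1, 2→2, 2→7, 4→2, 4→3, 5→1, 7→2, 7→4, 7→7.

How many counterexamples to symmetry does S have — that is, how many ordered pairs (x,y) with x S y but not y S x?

6

Enumerating: (1,6), (1,7), (2,1), (4,2), (4,3), (7,4).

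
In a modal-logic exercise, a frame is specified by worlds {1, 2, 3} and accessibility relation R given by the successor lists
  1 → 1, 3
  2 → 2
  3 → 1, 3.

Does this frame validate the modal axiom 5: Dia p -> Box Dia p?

Yes

By correspondence theory, 5 is valid on a frame iff R is Euclidean.
Euclidean: yes — any two successors of a common world are R-related.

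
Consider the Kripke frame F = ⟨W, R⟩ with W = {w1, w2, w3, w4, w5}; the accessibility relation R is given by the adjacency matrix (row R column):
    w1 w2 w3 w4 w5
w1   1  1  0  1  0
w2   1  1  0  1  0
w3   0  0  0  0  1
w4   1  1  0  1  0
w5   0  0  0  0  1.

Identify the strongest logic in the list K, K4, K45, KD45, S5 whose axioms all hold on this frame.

Transitive (axiom 4): yes — every two-step R-path is closed by a direct edge.
Euclidean (axiom 5): yes — any two successors of a common world are R-related.
Serial (axiom D): yes — every world has a successor (e.g. w1 R w1).
Reflexive (axiom T): no — w3 is not related to itself.
So F validates K, K4, K45, KD45; S5 would additionally require R to be reflexive. The strongest is KD45.

KD45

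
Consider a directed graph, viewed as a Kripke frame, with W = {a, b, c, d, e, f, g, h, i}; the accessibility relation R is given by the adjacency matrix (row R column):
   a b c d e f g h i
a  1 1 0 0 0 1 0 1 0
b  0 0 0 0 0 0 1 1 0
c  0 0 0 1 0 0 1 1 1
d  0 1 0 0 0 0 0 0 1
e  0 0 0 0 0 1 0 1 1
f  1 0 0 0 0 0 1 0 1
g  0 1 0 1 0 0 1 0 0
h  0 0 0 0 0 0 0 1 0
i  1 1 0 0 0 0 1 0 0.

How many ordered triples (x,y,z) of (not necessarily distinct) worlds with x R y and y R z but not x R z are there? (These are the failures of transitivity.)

30

Enumerating: (a,b,g), (a,f,g), (a,f,i), (b,g,b), (b,g,d), (c,d,b), (c,g,b), (c,i,a), (c,i,b), (d,b,g), (d,b,h), (d,i,a), … and 18 more.
Total: 30.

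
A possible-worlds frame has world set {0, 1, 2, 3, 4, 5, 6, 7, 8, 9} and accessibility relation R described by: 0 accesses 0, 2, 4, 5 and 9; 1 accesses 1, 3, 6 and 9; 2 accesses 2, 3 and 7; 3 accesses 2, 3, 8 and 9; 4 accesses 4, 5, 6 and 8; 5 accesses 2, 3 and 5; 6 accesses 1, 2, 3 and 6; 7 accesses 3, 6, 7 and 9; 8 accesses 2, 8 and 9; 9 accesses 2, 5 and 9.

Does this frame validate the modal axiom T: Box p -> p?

The schema T characterises exactly the reflexive frames.
Reflexive: yes — every world is R-related to itself.

Yes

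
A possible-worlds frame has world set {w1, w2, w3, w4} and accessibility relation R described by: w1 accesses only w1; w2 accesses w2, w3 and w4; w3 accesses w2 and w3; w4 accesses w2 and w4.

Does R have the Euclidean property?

Euclidean: no — w2 R w3 and w2 R w4, but not w3 R w4.

No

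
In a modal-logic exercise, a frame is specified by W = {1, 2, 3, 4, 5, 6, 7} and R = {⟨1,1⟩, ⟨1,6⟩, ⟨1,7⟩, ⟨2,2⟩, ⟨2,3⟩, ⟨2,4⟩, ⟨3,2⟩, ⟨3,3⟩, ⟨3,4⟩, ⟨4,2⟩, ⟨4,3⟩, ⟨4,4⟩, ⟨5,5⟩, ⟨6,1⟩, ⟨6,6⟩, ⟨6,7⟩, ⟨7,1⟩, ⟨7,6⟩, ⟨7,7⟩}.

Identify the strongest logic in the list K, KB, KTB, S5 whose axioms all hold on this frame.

S5

Symmetric (axiom B): yes — every pair in R has its reverse in R.
Reflexive (axiom T): yes — every world is R-related to itself.
Euclidean (axiom 5): yes — any two successors of a common world are R-related.
So F validates K, KB, KTB, S5. The strongest is S5.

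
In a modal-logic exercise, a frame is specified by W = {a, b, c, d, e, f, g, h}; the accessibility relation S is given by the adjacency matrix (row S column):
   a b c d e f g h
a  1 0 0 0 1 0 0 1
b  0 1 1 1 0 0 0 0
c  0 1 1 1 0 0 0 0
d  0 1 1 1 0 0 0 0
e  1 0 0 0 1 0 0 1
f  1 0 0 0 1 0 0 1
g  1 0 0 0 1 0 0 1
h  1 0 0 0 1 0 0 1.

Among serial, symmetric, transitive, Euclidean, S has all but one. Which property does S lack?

Serial: yes — every world has a successor (e.g. a S a).
Symmetric: no — f S a but not a S f.
Transitive: yes — every two-step S-path is closed by a direct edge.
Euclidean: yes — any two successors of a common world are S-related.
Only symmetric fails.

symmetric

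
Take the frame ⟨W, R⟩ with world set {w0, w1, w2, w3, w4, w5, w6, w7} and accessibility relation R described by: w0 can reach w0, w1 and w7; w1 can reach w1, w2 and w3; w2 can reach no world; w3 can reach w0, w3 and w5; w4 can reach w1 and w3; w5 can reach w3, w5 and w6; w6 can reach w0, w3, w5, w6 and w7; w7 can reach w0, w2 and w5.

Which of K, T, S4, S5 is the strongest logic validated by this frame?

K

Reflexive (axiom T): no — w2 is not related to itself.
Transitive (axiom 4): no — w0 R w1 and w1 R w2, but not w0 R w2.
Euclidean (axiom 5): no — w0 R w1 and w0 R w7, but not w1 R w7.
So F validates K; T would additionally require R to be reflexive. The strongest is K.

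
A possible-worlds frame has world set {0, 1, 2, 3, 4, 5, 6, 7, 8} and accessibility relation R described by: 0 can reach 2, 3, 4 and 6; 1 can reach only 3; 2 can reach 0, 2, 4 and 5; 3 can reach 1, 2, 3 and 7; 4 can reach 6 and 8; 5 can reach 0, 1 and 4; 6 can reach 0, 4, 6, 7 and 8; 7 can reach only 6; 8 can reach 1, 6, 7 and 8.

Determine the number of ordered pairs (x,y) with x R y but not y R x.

12

Enumerating: (0,3), (0,4), (2,4), (2,5), (3,2), (3,7), (4,8), (5,0), (5,1), (5,4), (8,1), (8,7).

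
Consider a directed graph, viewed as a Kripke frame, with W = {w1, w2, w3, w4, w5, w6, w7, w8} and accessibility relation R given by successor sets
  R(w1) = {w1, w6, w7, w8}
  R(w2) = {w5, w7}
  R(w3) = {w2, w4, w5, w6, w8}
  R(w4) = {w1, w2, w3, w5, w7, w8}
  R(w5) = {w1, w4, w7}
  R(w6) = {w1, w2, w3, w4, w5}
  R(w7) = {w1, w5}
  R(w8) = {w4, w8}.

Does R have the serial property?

Serial: yes — every world has a successor (e.g. w1 R w1).

Yes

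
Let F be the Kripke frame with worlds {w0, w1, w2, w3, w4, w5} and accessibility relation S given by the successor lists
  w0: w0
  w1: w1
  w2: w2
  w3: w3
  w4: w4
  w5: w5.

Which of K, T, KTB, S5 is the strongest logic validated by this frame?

S5

Reflexive (axiom T): yes — every world is S-related to itself.
Symmetric (axiom B): yes — every pair in S has its reverse in S.
Euclidean (axiom 5): yes — any two successors of a common world are S-related.
So F validates K, T, KTB, S5. The strongest is S5.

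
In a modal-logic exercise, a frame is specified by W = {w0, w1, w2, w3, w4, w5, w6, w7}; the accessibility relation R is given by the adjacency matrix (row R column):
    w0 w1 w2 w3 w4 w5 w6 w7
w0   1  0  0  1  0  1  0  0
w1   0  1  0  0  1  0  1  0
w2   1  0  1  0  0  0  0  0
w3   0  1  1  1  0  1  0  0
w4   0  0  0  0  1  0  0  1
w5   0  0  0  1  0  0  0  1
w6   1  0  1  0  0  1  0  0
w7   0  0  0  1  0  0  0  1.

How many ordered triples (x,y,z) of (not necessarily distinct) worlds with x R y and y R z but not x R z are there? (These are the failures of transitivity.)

23

Enumerating: (w0,w3,w1), (w0,w3,w2), (w0,w5,w7), (w1,w4,w7), (w1,w6,w0), (w1,w6,w2), (w1,w6,w5), (w2,w0,w3), (w2,w0,w5), (w3,w1,w4), (w3,w1,w6), (w3,w2,w0), … and 11 more.
Total: 23.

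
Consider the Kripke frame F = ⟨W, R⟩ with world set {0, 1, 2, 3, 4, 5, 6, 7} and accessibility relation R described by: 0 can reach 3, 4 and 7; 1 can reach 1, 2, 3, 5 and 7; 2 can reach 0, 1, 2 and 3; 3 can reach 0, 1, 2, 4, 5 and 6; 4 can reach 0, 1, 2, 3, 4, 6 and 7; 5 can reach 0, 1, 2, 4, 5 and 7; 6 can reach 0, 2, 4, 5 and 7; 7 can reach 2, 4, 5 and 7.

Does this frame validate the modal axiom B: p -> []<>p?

No

The schema B characterises exactly the symmetric frames.
Symmetric: no — 0 R 7 but not 7 R 0.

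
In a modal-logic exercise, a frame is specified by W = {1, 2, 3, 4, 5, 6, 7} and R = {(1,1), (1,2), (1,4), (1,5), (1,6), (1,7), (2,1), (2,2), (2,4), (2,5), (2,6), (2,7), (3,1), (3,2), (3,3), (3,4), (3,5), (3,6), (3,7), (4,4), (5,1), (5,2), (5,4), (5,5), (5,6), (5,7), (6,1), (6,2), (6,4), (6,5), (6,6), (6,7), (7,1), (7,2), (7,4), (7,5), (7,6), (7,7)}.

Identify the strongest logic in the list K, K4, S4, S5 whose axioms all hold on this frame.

Transitive (axiom 4): yes — every two-step R-path is closed by a direct edge.
Reflexive (axiom T): yes — every world is R-related to itself.
Euclidean (axiom 5): no — 1 R 4 and 1 R 2, but not 4 R 2.
So F validates K, K4, S4; S5 would additionally require R to be Euclidean. The strongest is S4.

S4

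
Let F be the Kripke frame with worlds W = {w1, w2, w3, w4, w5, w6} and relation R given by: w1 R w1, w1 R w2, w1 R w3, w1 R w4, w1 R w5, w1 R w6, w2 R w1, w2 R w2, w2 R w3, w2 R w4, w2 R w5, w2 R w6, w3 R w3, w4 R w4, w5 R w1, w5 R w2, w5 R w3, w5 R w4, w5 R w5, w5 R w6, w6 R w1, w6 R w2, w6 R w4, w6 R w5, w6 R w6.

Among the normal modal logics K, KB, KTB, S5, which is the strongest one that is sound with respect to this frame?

K

Symmetric (axiom B): no — w1 R w3 but not w3 R w1.
Reflexive (axiom T): yes — every world is R-related to itself.
Euclidean (axiom 5): no — w1 R w3 and w1 R w2, but not w3 R w2.
So F validates K; KB would additionally require R to be symmetric. The strongest is K.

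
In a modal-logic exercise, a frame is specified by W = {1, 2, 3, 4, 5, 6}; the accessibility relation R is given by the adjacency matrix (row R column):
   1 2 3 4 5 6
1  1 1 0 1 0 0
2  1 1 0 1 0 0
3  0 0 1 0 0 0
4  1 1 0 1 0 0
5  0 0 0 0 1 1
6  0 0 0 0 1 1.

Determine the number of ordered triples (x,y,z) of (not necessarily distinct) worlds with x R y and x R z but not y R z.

0

R is Euclidean; there are no such tuples.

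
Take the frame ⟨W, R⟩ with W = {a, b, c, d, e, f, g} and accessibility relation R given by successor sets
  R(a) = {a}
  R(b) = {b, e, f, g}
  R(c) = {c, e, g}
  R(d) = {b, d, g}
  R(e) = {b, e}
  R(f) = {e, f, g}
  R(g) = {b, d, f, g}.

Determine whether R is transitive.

No

Transitive: no — b R g and g R d, but not b R d.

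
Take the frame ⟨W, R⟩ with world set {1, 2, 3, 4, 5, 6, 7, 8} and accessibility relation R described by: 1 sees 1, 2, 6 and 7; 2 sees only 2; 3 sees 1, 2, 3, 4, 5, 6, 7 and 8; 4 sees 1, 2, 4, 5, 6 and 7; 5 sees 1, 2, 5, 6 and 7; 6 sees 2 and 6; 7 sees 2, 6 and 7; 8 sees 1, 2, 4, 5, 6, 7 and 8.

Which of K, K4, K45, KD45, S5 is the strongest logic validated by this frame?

Transitive (axiom 4): yes — every two-step R-path is closed by a direct edge.
Euclidean (axiom 5): no — 1 R 2 and 1 R 6, but not 2 R 6.
Serial (axiom D): yes — every world has a successor (e.g. 1 R 1).
Reflexive (axiom T): yes — every world is R-related to itself.
So F validates K, K4; K45 would additionally require R to be Euclidean. The strongest is K4.

K4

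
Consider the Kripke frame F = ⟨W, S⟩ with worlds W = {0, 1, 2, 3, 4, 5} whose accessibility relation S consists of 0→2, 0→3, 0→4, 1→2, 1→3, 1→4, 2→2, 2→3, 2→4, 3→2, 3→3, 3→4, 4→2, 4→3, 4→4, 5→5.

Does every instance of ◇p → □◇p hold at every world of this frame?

Yes

The schema 5 characterises exactly the Euclidean frames.
Euclidean: yes — any two successors of a common world are S-related.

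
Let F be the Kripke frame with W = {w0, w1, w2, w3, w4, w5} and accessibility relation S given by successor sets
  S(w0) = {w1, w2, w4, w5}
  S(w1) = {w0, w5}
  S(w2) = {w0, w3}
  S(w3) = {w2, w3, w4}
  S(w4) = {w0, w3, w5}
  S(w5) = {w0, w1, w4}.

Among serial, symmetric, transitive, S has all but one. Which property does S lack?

Serial: yes — every world has a successor (e.g. w0 S w1).
Symmetric: yes — every pair in S has its reverse in S.
Transitive: no — w0 S w2 and w2 S w3, but not w0 S w3.
Only transitive fails.

transitive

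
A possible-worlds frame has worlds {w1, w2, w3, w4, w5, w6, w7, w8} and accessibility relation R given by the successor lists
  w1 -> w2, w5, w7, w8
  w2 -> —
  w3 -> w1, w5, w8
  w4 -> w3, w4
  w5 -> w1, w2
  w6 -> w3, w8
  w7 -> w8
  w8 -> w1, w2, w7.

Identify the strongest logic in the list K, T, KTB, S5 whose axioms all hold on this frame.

Reflexive (axiom T): no — w1 is not related to itself.
Symmetric (axiom B): no — w1 R w2 but not w2 R w1.
Euclidean (axiom 5): no — w1 R w2 and w1 R w5, but not w2 R w5.
So F validates K; T would additionally require R to be reflexive. The strongest is K.

K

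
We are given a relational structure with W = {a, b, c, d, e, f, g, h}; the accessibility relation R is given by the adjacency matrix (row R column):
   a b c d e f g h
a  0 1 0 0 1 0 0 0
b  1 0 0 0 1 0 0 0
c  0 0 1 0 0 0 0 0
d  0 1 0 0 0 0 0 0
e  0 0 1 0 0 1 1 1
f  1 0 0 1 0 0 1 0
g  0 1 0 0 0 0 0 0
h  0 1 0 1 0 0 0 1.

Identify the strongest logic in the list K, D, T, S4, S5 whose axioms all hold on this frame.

Serial (axiom D): yes — every world has a successor (e.g. a R b).
Reflexive (axiom T): no — a is not related to itself.
Transitive (axiom 4): no — a R e and e R c, but not a R c.
Euclidean (axiom 5): no — a R e and a R b, but not e R b.
So F validates K, D; T would additionally require R to be reflexive. The strongest is D.

D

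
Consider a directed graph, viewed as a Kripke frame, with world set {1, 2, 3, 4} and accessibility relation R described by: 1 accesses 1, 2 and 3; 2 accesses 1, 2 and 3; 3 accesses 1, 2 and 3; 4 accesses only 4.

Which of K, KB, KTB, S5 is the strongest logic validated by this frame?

S5

Symmetric (axiom B): yes — every pair in R has its reverse in R.
Reflexive (axiom T): yes — every world is R-related to itself.
Euclidean (axiom 5): yes — any two successors of a common world are R-related.
So F validates K, KB, KTB, S5. The strongest is S5.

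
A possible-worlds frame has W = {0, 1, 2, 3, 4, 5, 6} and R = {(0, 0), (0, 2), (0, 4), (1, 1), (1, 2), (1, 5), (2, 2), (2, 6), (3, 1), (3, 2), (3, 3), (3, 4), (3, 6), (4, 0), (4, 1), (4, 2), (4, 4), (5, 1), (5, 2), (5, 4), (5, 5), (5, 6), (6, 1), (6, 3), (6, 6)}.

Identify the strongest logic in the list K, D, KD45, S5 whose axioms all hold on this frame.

D

Serial (axiom D): yes — every world has a successor (e.g. 0 R 0).
Euclidean (axiom 5): no — 0 R 2 and 0 R 4, but not 2 R 4.
Transitive (axiom 4): no — 0 R 2 and 2 R 6, but not 0 R 6.
Reflexive (axiom T): yes — every world is R-related to itself.
So F validates K, D; KD45 would additionally require R to be Euclidean and transitive. The strongest is D.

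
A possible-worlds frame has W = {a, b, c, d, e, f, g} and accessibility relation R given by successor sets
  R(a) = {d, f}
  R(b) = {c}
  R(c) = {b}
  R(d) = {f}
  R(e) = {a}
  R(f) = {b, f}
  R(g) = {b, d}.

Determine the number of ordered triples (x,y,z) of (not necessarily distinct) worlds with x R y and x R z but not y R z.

Enumerating: (a,d,d), (a,f,d), (b,c,c), (c,b,b), (e,a,a), (f,b,b), (f,b,f), (g,b,b), (g,b,d), (g,d,b), (g,d,d).

11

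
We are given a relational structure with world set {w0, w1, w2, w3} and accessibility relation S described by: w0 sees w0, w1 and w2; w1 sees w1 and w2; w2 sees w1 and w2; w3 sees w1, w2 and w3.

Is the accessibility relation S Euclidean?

No

Euclidean: no — w0 S w1 and w0 S w0, but not w1 S w0.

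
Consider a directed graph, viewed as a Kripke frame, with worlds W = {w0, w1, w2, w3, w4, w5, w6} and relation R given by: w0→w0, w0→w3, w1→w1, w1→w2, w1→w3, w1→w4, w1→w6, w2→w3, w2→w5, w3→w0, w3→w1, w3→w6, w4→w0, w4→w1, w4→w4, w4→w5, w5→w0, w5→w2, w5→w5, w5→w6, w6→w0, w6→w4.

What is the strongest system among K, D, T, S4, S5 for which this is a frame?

Serial (axiom D): yes — every world has a successor (e.g. w0 R w0).
Reflexive (axiom T): no — w2 is not related to itself.
Transitive (axiom 4): no — w0 R w3 and w3 R w1, but not w0 R w1.
Euclidean (axiom 5): no — w1 R w2 and w1 R w4, but not w2 R w4.
So F validates K, D; T would additionally require R to be reflexive. The strongest is D.

D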